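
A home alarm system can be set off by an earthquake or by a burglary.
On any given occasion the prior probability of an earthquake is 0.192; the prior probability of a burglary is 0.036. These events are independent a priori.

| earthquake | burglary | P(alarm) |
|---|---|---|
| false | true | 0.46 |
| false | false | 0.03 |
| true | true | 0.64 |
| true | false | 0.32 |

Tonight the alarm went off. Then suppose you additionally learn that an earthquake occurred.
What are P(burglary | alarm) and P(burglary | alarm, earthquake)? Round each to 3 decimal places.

P(burglary | alarm) ≈ 0.177; P(burglary | alarm, earthquake) ≈ 0.069

P(alarm) = 0.03·0.808·0.964 + 0.46·0.808·0.036 + 0.32·0.192·0.964 + 0.64·0.192·0.036 = 0.023367 + 0.013380 + 0.059228 + 0.004424 = 0.100399
Restricting to configurations with burglary present: 0.013380 + 0.004424 = 0.017804.
Hence the posterior is 0.017804/0.100399 ≈ 0.177.

Now condition on the additional information:
Numerator (weight on configurations with burglary): 0.64·0.036 = 0.023040
Normalizer over all consistent configurations: 0.32·0.964 + 0.64·0.036 = 0.331520
Posterior = 0.023040 / 0.331520 ≈ 0.069
— earthquake explains away the evidence for burglary.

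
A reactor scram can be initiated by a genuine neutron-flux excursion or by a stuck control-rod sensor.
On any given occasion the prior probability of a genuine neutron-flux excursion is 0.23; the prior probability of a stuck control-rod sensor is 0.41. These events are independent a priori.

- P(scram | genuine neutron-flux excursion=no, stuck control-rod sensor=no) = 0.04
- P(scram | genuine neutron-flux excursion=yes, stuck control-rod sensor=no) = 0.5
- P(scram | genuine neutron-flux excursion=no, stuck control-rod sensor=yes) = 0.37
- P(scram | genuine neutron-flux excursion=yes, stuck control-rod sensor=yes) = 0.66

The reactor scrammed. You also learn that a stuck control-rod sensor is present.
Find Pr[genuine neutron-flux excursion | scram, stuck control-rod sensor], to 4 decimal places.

Pr[genuine neutron-flux excursion | scram, stuck control-rod sensor] ≈ 0.3476

For the numerator, keep only genuine neutron-flux excursion=true terms: 0.66×0.23 = 0.151800
The normalizing constant is 0.37×0.77 + 0.66×0.23 = 0.436700
P(genuine neutron-flux excursion | scram, stuck control-rod sensor) = 0.151800/0.436700 ≈ 0.3476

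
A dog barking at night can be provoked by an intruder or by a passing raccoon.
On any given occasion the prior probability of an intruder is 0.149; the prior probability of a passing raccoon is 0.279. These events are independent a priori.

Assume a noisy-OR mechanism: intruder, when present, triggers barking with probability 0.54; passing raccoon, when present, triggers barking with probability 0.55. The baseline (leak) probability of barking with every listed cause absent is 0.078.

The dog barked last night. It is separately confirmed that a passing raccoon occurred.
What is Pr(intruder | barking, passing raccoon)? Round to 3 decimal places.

Under noisy-OR, P(barking | causes) = 1 − (1−0.078)·∏(1−qᵢ) over the active causes.
By total probability over both values of intruder:
  P(barking | passing raccoon) = 0.5851×0.851 + 0.809146×0.149
        = 0.497920 + 0.120563 = 0.618483
Configurations with intruder contribute 0.120563, so
  P(intruder | barking, passing raccoon) = 0.120563 / 0.618483 ≈ 0.195

Pr(intruder | barking, passing raccoon) ≈ 0.195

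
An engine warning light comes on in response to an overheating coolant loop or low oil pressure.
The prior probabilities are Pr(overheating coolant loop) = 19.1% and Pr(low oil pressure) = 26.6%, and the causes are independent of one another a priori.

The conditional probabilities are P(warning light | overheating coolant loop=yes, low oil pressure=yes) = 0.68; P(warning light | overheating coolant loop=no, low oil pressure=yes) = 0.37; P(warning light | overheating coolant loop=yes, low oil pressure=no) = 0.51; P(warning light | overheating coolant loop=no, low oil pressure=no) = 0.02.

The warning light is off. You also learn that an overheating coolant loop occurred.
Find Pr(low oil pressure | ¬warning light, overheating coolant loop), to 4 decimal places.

P(¬warning light | overheating coolant loop) = 0.49*0.734 + 0.32*0.266 = 0.359660 + 0.085120 = 0.444780
The low oil pressure-present share is 0.32*0.266 = 0.085120.
Hence the posterior is 0.085120/0.444780 ≈ 0.1914.

Pr(low oil pressure | ¬warning light, overheating coolant loop) ≈ 0.1914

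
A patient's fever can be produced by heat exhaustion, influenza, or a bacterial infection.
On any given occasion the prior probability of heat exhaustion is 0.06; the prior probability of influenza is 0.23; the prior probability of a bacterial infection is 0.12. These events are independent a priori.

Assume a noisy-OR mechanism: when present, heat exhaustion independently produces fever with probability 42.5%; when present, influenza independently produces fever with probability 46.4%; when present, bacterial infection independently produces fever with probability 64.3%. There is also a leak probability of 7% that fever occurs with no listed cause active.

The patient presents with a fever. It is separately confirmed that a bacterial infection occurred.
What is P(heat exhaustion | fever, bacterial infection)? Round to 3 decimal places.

Under noisy-OR, P(fever | causes) = 1 − (1−0.07)·∏(1−qᵢ) over the active causes.
Enumerate the 4 (heat exhaustion, influenza) configurations and weight by the priors:
  P(fever | bacterial infection) = 0.66799*0.94*0.77 + 0.822043*0.94*0.23 + 0.809094*0.06*0.77 + 0.897675*0.06*0.23
        = 0.483491 + 0.177726 + 0.037380 + 0.012388 = 0.710985
The terms with heat exhaustion present sum to 0.049768, so
  P(heat exhaustion | fever, bacterial infection) = 0.049768 / 0.710985 ≈ 0.070

P(heat exhaustion | fever, bacterial infection) ≈ 0.070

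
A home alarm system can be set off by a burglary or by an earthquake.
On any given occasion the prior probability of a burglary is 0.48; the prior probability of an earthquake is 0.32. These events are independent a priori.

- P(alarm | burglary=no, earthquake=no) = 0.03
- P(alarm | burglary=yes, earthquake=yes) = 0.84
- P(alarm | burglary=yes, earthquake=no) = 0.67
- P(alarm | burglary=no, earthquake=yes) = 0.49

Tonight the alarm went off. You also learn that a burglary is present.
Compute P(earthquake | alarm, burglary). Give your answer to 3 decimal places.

P(earthquake | alarm, burglary) ≈ 0.371

Sum P(alarm|·) weighted by the priors over both values of earthquake:
  P(alarm | burglary) = 0.67×0.68 + 0.84×0.32
        = 0.455600 + 0.268800 = 0.724400
Keeping only the earthquake-present terms gives 0.268800, so
  P(earthquake | alarm, burglary) = 0.268800 / 0.724400 ≈ 0.371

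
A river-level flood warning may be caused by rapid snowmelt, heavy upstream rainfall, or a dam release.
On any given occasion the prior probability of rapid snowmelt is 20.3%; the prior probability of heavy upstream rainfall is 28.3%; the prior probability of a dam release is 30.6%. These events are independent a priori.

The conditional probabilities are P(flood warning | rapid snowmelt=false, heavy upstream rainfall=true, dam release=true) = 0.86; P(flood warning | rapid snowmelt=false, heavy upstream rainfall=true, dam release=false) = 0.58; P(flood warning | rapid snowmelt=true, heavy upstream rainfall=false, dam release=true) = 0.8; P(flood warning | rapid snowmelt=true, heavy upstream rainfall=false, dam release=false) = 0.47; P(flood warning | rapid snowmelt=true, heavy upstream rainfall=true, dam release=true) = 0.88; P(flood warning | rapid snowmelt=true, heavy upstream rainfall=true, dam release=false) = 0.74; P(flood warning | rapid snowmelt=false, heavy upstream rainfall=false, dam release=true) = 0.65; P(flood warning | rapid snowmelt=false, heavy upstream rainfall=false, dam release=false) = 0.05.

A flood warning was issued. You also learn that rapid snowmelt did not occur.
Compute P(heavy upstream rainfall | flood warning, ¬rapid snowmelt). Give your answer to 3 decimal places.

P(heavy upstream rainfall | flood warning, ¬rapid snowmelt) ≈ 0.529

By total probability over the 4 (heavy upstream rainfall, dam release) configurations:
  P(flood warning | ¬rapid snowmelt) = 0.05*0.717*0.694 + 0.65*0.717*0.306 + 0.58*0.283*0.694 + 0.86*0.283*0.306
        = 0.024880 + 0.142611 + 0.113913 + 0.074474 = 0.355878
The terms with heavy upstream rainfall present sum to 0.188387, so
  P(heavy upstream rainfall | flood warning, ¬rapid snowmelt) = 0.188387 / 0.355878 ≈ 0.529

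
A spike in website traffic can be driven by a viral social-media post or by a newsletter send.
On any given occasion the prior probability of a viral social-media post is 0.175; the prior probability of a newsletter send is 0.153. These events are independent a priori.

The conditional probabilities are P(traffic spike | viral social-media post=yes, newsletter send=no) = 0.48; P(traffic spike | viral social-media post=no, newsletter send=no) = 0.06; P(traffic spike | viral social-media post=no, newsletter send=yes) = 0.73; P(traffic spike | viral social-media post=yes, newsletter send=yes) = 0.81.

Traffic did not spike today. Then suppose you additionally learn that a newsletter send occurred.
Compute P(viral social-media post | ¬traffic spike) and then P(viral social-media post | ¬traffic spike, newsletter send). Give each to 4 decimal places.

P(¬traffic spike) = 0.94·0.825·0.847 + 0.27·0.825·0.153 + 0.52·0.175·0.847 + 0.19·0.175·0.153 = 0.656848 + 0.034081 + 0.077077 + 0.005087 = 0.773093
Restricting to configurations with viral social-media post present: 0.077077 + 0.005087 = 0.082164.
So P(viral social-media post | ¬traffic spike) = 0.082164/0.773093 ≈ 0.1063.

With the extra evidence:
Sum P(¬traffic spike|·) weighted by the priors over both values of viral social-media post:
  P(¬traffic spike | newsletter send) = 0.27*0.825 + 0.19*0.175
        = 0.222750 + 0.033250 = 0.256000
Configurations with viral social-media post contribute 0.033250, so
  P(viral social-media post | ¬traffic spike, newsletter send) = 0.033250 / 0.256000 ≈ 0.1299

P(viral social-media post | ¬traffic spike) ≈ 0.1063; P(viral social-media post | ¬traffic spike, newsletter send) ≈ 0.1299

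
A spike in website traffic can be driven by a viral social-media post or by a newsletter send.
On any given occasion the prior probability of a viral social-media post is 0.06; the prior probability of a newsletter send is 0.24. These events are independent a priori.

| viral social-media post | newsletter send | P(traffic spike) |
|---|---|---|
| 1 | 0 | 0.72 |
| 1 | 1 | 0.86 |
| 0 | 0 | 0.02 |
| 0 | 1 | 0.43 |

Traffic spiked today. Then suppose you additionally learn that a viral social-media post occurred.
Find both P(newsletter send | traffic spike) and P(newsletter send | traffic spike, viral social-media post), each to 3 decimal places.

P(traffic spike) = 0.02×0.94×0.76 + 0.43×0.94×0.24 + 0.72×0.06×0.76 + 0.86×0.06×0.24 = 0.014288 + 0.097008 + 0.032832 + 0.012384 = 0.156512
Of this, 0.109392 comes from 0.097008 + 0.012384 (the newsletter send=true cases).
Hence the posterior is 0.109392/0.156512 ≈ 0.699.

Now condition on the additional information:
Sum P(traffic spike|·) weighted by the priors over both values of newsletter send:
  P(traffic spike | viral social-media post) = 0.72*0.76 + 0.86*0.24
        = 0.547200 + 0.206400 = 0.753600
Keeping only the newsletter send-present terms gives 0.206400, so
  P(newsletter send | traffic spike, viral social-media post) = 0.206400 / 0.753600 ≈ 0.274

P(newsletter send | traffic spike) ≈ 0.699; P(newsletter send | traffic spike, viral social-media post) ≈ 0.274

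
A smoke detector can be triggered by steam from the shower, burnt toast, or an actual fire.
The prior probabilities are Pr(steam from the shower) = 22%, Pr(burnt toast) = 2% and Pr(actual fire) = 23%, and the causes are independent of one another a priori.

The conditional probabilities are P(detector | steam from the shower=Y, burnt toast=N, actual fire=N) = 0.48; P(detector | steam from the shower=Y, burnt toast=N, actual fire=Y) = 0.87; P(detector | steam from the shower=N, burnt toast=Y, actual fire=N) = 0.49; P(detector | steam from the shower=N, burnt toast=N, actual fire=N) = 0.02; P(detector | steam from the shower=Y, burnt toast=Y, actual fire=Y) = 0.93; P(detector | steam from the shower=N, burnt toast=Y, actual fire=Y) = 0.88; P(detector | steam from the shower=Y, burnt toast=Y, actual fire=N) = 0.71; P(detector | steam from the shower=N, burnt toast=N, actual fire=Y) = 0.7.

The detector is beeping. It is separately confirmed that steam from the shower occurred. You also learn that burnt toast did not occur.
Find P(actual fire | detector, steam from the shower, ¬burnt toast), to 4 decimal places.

P(actual fire | detector, steam from the shower, ¬burnt toast) ≈ 0.3512

Numerator (weight on configurations with actual fire): 0.87×0.23 = 0.200100
Denominator P(detector | steam from the shower, ¬burnt toast): 0.48×0.77 + 0.87×0.23 = 0.569700
Posterior = 0.200100 / 0.569700 ≈ 0.3512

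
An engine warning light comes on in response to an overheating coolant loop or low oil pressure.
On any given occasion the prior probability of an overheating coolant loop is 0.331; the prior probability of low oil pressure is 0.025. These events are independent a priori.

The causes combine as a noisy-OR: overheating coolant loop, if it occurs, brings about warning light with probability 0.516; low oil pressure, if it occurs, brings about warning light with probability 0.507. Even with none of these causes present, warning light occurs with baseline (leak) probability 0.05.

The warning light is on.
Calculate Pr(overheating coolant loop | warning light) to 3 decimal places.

Pr(overheating coolant loop | warning light) ≈ 0.813

Under noisy-OR, P(warning light | causes) = 1 − (1−0.05)·∏(1−qᵢ) over the active causes.
P(warning light) = 0.05*0.669*0.975 + 0.53165*0.669*0.025 + 0.5402*0.331*0.975 + 0.773319*0.331*0.025 = 0.032614 + 0.008892 + 0.174336 + 0.006399 = 0.222241
The overheating coolant loop-present share is 0.174336 + 0.006399 = 0.180735.
So P(overheating coolant loop | warning light) = 0.180735/0.222241 ≈ 0.813.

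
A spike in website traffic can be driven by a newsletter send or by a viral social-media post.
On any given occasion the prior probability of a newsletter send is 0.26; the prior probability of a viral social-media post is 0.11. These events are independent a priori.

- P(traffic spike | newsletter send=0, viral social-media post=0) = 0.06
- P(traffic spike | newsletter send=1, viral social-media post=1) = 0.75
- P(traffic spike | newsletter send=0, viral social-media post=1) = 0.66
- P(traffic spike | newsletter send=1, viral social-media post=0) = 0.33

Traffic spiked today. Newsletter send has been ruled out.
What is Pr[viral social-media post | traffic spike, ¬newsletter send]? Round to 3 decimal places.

Pr[viral social-media post | traffic spike, ¬newsletter send] ≈ 0.576

Enumerate both values of viral social-media post and weight by the priors:
  P(traffic spike | ¬newsletter send) = 0.06·0.89 + 0.66·0.11
        = 0.053400 + 0.072600 = 0.126000
Configurations with viral social-media post contribute 0.072600, so
  P(viral social-media post | traffic spike, ¬newsletter send) = 0.072600 / 0.126000 ≈ 0.576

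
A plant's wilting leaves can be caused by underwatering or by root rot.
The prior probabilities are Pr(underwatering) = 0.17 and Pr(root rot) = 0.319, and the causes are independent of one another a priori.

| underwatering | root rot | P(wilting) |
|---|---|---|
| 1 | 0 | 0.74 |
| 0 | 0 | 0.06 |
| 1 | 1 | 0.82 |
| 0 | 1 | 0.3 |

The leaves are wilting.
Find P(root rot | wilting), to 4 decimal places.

P(root rot | wilting) ≈ 0.5089

Numerator (weight on configurations with root rot): 0.079431 + 0.044469 = 0.123900
Denominator P(wilting): 0.06*0.83*0.681 + 0.3*0.83*0.319 + 0.74*0.17*0.681 + 0.82*0.17*0.319 = 0.243484
Posterior = 0.123900 / 0.243484 ≈ 0.5089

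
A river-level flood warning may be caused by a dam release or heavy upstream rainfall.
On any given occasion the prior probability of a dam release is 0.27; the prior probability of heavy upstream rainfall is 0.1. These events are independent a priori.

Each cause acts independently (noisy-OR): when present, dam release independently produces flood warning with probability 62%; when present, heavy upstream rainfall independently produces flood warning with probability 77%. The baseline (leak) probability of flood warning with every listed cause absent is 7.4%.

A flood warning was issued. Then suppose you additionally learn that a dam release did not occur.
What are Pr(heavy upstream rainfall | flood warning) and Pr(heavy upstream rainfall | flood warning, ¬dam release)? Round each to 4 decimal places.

Under noisy-OR, P(flood warning | causes) = 1 − (1−0.074)·∏(1−qᵢ) over the active causes.
For the numerator, keep only heavy upstream rainfall=true terms: 0.057452 + 0.024815 = 0.082267
The normalizing constant is 0.074·0.73·0.9 + 0.78702·0.73·0.1 + 0.64812·0.27·0.9 + 0.919068·0.27·0.1 = 0.288378
Posterior = 0.082267 / 0.288378 ≈ 0.2853

Now condition on the additional information:
Numerator (weight on configurations with heavy upstream rainfall): 0.78702*0.1 = 0.078702
Denominator P(flood warning | ¬dam release): 0.074*0.9 + 0.78702*0.1 = 0.145302
P(heavy upstream rainfall | flood warning, ¬dam release) = 0.078702/0.145302 ≈ 0.5416
With dam release excluded, heavy upstream rainfall must carry more of the explanatory weight for the flood warning.

Pr(heavy upstream rainfall | flood warning) ≈ 0.2853; Pr(heavy upstream rainfall | flood warning, ¬dam release) ≈ 0.5416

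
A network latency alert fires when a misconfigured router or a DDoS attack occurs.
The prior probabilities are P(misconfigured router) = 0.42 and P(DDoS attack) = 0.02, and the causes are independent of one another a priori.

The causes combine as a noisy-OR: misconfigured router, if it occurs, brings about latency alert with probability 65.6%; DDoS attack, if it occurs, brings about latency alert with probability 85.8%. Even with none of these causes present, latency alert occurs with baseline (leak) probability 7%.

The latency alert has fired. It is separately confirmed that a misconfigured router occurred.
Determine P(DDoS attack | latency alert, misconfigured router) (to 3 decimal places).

Under noisy-OR, P(latency alert | causes) = 1 − (1−0.07)·∏(1−qᵢ) over the active causes.
P(latency alert | misconfigured router) = 0.68008*0.98 + 0.954571*0.02 = 0.666478 + 0.019091 = 0.685569
Of this, 0.019091 comes from 0.954571*0.02 (the DDoS attack=true cases).
Hence the posterior is 0.019091/0.685569 ≈ 0.028.

P(DDoS attack | latency alert, misconfigured router) ≈ 0.028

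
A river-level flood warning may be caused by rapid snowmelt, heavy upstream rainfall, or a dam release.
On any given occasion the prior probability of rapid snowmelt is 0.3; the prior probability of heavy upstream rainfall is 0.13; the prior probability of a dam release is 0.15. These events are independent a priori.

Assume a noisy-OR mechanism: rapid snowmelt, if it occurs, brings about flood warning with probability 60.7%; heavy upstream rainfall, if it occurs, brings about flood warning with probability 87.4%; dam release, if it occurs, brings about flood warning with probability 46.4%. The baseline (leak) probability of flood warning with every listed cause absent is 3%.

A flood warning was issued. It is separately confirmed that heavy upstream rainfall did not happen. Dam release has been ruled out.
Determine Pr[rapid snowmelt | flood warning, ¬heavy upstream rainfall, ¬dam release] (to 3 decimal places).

Pr[rapid snowmelt | flood warning, ¬heavy upstream rainfall, ¬dam release] ≈ 0.898

Under noisy-OR, P(flood warning | causes) = 1 − (1−0.03)·∏(1−qᵢ) over the active causes.
Enumerate both values of rapid snowmelt and weight by the priors:
  P(flood warning | ¬heavy upstream rainfall, ¬dam release) = 0.03*0.7 + 0.61879*0.3
        = 0.021000 + 0.185637 = 0.206637
Configurations with rapid snowmelt contribute 0.185637, so
  P(rapid snowmelt | flood warning, ¬heavy upstream rainfall, ¬dam release) = 0.185637 / 0.206637 ≈ 0.898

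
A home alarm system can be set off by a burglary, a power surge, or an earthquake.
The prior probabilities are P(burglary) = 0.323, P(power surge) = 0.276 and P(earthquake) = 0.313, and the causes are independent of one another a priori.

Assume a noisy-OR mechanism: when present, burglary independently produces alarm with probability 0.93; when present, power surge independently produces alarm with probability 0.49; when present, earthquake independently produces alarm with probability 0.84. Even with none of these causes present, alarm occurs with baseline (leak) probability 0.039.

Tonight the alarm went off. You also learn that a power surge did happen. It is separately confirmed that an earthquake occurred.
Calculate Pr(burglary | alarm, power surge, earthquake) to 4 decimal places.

Pr(burglary | alarm, power surge, earthquake) ≈ 0.3399

Under noisy-OR, P(alarm | causes) = 1 − (1−0.039)·∏(1−qᵢ) over the active causes.
For the numerator, keep only burglary=true terms: 0.994511×0.323 = 0.321227
The normalizing constant is 0.921582×0.677 + 0.994511×0.323 = 0.945138
P(burglary | alarm, power surge, earthquake) = 0.321227/0.945138 ≈ 0.3399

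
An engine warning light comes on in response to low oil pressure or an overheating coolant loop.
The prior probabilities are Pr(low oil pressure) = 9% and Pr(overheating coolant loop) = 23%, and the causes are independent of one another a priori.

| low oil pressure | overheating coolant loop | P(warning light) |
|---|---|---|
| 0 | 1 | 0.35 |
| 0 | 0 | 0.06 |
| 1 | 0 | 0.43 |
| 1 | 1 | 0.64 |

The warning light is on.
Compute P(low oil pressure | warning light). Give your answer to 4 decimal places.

P(low oil pressure | warning light) ≈ 0.2719

For the numerator, keep only low oil pressure=true terms: 0.029799 + 0.013248 = 0.043047
Normalizer over all consistent configurations: 0.06×0.91×0.77 + 0.35×0.91×0.23 + 0.43×0.09×0.77 + 0.64×0.09×0.23 = 0.158344
Posterior = 0.043047 / 0.158344 ≈ 0.2719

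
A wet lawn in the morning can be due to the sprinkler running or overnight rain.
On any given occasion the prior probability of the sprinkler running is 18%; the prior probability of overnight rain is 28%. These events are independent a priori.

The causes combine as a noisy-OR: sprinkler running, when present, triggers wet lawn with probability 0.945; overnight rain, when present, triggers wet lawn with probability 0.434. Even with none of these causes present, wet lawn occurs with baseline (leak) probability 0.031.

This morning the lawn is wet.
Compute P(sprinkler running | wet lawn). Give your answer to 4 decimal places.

Under noisy-OR, P(wet lawn | causes) = 1 − (1−0.031)·∏(1−qᵢ) over the active causes.
Weight on sprinkler running=true, given the evidence: 0.122693 + 0.048880 = 0.171573
Normalizer over all consistent configurations: 0.031*0.82*0.72 + 0.451546*0.82*0.28 + 0.946705*0.18*0.72 + 0.969835*0.18*0.28 = 0.293550
P(sprinkler running | wet lawn) = 0.171573/0.293550 ≈ 0.5845

P(sprinkler running | wet lawn) ≈ 0.5845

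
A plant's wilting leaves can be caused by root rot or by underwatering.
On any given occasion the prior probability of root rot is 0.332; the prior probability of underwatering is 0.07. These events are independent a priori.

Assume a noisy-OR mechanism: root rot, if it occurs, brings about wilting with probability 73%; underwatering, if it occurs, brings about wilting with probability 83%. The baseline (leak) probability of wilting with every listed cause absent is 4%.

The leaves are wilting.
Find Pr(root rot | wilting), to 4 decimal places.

Pr(root rot | wilting) ≈ 0.7968

Under noisy-OR, P(wilting | causes) = 1 − (1−0.04)·∏(1−qᵢ) over the active causes.
Enumerate the 4 (root rot, underwatering) configurations and weight by the priors:
  P(wilting) = 0.04·0.668·0.93 + 0.8368·0.668·0.07 + 0.7408·0.332·0.93 + 0.955936·0.332·0.07
        = 0.024850 + 0.039129 + 0.228729 + 0.022216 = 0.314924
Configurations with root rot contribute 0.250945, so
  P(root rot | wilting) = 0.250945 / 0.314924 ≈ 0.7968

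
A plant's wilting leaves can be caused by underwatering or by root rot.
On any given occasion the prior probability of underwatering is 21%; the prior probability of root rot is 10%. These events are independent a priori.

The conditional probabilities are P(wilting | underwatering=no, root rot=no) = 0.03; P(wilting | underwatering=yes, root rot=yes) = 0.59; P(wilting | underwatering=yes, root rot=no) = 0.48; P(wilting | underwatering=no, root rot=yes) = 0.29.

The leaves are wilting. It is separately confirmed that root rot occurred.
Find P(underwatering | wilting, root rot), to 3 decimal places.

P(underwatering | wilting, root rot) ≈ 0.351

P(wilting | root rot) = 0.29*0.79 + 0.59*0.21 = 0.229100 + 0.123900 = 0.353000
Restricting to configurations with underwatering present: 0.59*0.21 = 0.123900.
Hence the posterior is 0.123900/0.353000 ≈ 0.351.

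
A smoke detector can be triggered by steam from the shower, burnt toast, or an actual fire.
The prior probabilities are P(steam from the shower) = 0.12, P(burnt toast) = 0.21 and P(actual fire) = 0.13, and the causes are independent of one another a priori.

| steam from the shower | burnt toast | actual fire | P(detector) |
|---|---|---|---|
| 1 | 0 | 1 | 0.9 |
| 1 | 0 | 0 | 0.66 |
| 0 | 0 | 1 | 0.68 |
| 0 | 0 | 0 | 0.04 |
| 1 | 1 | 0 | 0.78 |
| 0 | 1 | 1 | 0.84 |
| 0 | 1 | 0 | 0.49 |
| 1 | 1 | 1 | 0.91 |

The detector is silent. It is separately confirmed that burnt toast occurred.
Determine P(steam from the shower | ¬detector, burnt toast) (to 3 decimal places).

Weight on steam from the shower=true, given the evidence: 0.022968 + 0.001404 = 0.024372
Normalizer over all consistent configurations: 0.51*0.88*0.87 + 0.16*0.88*0.13 + 0.22*0.12*0.87 + 0.09*0.12*0.13 = 0.433132
Posterior = 0.024372 / 0.433132 ≈ 0.056

P(steam from the shower | ¬detector, burnt toast) ≈ 0.056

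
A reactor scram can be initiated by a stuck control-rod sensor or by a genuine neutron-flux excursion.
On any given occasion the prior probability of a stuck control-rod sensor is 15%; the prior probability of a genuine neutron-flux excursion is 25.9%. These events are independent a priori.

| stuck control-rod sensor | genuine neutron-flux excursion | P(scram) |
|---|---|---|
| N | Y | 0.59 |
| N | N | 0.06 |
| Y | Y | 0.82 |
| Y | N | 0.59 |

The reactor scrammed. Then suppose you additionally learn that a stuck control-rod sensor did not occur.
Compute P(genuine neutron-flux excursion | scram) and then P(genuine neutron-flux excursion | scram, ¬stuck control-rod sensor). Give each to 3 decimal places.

P(genuine neutron-flux excursion | scram) ≈ 0.610; P(genuine neutron-flux excursion | scram, ¬stuck control-rod sensor) ≈ 0.775

P(scram) = 0.06*0.85*0.741 + 0.59*0.85*0.259 + 0.59*0.15*0.741 + 0.82*0.15*0.259 = 0.037791 + 0.129888 + 0.065578 + 0.031857 = 0.265114
The genuine neutron-flux excursion-present share is 0.129888 + 0.031857 = 0.161745.
So P(genuine neutron-flux excursion | scram) = 0.161745/0.265114 ≈ 0.610.

Now also conditioning on stuck control-rod sensor≠true:
P(scram | ¬stuck control-rod sensor) = 0.06*0.741 + 0.59*0.259 = 0.044460 + 0.152810 = 0.197270
Of this, 0.152810 comes from 0.59*0.259 (the genuine neutron-flux excursion=true cases).
P(genuine neutron-flux excursion | scram, ¬stuck control-rod sensor) = 0.152810 / 0.197270 ≈ 0.775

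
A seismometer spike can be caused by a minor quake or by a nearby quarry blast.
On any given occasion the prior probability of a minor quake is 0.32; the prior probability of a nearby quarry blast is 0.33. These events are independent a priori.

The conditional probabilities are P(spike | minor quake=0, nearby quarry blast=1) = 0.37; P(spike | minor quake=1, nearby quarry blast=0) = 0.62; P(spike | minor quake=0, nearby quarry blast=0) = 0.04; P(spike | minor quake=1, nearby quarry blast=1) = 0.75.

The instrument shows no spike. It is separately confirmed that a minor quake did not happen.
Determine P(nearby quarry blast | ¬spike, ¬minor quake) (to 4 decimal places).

P(¬spike | ¬minor quake) = 0.96·0.67 + 0.63·0.33 = 0.643200 + 0.207900 = 0.851100
Of this, 0.207900 comes from 0.63·0.33 (the nearby quarry blast=true cases).
So P(nearby quarry blast | ¬spike, ¬minor quake) = 0.207900/0.851100 ≈ 0.2443.

P(nearby quarry blast | ¬spike, ¬minor quake) ≈ 0.2443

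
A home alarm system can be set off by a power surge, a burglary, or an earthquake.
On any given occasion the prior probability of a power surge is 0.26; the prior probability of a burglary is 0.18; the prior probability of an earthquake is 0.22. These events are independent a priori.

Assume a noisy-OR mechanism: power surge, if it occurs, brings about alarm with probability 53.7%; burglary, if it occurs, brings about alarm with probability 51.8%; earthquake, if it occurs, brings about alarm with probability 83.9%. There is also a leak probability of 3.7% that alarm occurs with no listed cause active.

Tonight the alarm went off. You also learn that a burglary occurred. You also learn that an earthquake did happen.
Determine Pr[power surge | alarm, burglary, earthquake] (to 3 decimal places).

Under noisy-OR, P(alarm | causes) = 1 − (1−0.037)·∏(1−qᵢ) over the active causes.
Enumerate both values of power surge and weight by the priors:
  P(alarm | burglary, earthquake) = 0.925269×0.74 + 0.9654×0.26
        = 0.684699 + 0.251004 = 0.935703
Configurations with power surge contribute 0.251004, so
  P(power surge | alarm, burglary, earthquake) = 0.251004 / 0.935703 ≈ 0.268

Pr[power surge | alarm, burglary, earthquake] ≈ 0.268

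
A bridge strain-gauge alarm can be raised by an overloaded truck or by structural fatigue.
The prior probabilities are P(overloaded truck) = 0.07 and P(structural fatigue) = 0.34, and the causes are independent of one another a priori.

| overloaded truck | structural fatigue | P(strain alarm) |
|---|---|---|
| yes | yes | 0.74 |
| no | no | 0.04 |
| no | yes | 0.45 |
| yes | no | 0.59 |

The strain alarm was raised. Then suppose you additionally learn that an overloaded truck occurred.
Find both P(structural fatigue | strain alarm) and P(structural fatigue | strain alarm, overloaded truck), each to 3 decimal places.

P(structural fatigue | strain alarm) ≈ 0.755; P(structural fatigue | strain alarm, overloaded truck) ≈ 0.393

Sum P(strain alarm|·) weighted by the priors over the 4 (overloaded truck, structural fatigue) configurations:
  P(strain alarm) = 0.04·0.93·0.66 + 0.45·0.93·0.34 + 0.59·0.07·0.66 + 0.74·0.07·0.34
        = 0.024552 + 0.142290 + 0.027258 + 0.017612 = 0.211712
Configurations with structural fatigue contribute 0.159902, so
  P(structural fatigue | strain alarm) = 0.159902 / 0.211712 ≈ 0.755

Now condition on the additional information:
P(strain alarm | overloaded truck) = 0.59*0.66 + 0.74*0.34 = 0.389400 + 0.251600 = 0.641000
The structural fatigue-present share is 0.74*0.34 = 0.251600.
Hence the posterior is 0.251600/0.641000 ≈ 0.393.
Conditioning on overloaded truck lowers the posterior on structural fatigue: the classic explaining-away effect in a common-effect structure.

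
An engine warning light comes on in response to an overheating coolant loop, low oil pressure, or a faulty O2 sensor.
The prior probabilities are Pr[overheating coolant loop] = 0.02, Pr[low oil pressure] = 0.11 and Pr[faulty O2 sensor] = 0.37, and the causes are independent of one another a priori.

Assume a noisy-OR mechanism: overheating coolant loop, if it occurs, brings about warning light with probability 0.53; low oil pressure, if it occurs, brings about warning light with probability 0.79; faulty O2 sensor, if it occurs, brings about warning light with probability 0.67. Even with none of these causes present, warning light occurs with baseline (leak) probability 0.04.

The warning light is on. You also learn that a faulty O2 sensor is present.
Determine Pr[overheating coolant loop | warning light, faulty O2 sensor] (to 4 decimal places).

Pr[overheating coolant loop | warning light, faulty O2 sensor] ≈ 0.0242

Under noisy-OR, P(warning light | causes) = 1 − (1−0.04)·∏(1−qᵢ) over the active causes.
P(warning light | faulty O2 sensor) = 0.6832·0.98·0.89 + 0.933472·0.98·0.11 + 0.851104·0.02·0.89 + 0.968732·0.02·0.11 = 0.595887 + 0.100628 + 0.015150 + 0.002131 = 0.713796
Of this, 0.017281 comes from 0.015150 + 0.002131 (the overheating coolant loop=true cases).
P(overheating coolant loop | warning light, faulty O2 sensor) = 0.017281 / 0.713796 ≈ 0.0242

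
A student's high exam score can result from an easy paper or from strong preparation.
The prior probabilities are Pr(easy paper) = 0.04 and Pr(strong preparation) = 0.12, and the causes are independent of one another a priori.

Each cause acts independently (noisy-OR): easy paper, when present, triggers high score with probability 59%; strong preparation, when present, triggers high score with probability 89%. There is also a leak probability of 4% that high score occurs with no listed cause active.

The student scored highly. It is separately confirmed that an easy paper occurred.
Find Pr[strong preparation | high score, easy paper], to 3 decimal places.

Pr[strong preparation | high score, easy paper] ≈ 0.177

Under noisy-OR, P(high score | causes) = 1 − (1−0.04)·∏(1−qᵢ) over the active causes.
P(high score | easy paper) = 0.6064·0.88 + 0.956704·0.12 = 0.533632 + 0.114804 = 0.648436
Restricting to configurations with strong preparation present: 0.956704·0.12 = 0.114804.
So P(strong preparation | high score, easy paper) = 0.114804/0.648436 ≈ 0.177.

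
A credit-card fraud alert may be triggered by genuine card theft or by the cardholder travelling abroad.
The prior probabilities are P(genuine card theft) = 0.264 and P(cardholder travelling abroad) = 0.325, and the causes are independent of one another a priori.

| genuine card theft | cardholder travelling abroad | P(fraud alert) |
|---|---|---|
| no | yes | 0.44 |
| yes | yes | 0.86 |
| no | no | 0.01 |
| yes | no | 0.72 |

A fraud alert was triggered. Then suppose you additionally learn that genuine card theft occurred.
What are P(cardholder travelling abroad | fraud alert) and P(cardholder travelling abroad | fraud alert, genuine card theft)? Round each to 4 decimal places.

P(cardholder travelling abroad | fraud alert) ≈ 0.5733; P(cardholder travelling abroad | fraud alert, genuine card theft) ≈ 0.3651

P(fraud alert) = 0.01×0.736×0.675 + 0.44×0.736×0.325 + 0.72×0.264×0.675 + 0.86×0.264×0.325 = 0.004968 + 0.105248 + 0.128304 + 0.073788 = 0.312308
Restricting to configurations with cardholder travelling abroad present: 0.105248 + 0.073788 = 0.179036.
P(cardholder travelling abroad | fraud alert) = 0.179036 / 0.312308 ≈ 0.5733

Now also conditioning on genuine card theft=true:
Numerator (weight on configurations with cardholder travelling abroad): 0.86·0.325 = 0.279500
Normalizer over all consistent configurations: 0.72·0.675 + 0.86·0.325 = 0.765500
P(cardholder travelling abroad | fraud alert, genuine card theft) = 0.279500/0.765500 ≈ 0.3651
The drop from 0.5733 to 0.3651 is the explaining-away (discounting) effect.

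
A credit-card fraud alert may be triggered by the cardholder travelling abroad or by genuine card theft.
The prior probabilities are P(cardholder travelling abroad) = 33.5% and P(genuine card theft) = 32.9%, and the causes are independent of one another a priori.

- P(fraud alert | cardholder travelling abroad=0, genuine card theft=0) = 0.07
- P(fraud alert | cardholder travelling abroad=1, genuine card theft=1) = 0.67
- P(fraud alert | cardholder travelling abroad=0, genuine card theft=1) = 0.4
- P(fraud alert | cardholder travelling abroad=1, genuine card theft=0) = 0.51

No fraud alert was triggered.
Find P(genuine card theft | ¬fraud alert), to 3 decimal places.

P(genuine card theft | ¬fraud alert) ≈ 0.242

Numerator (weight on configurations with genuine card theft): 0.131271 + 0.036371 = 0.167642
Normalizer over all consistent configurations: 0.93×0.665×0.671 + 0.6×0.665×0.329 + 0.49×0.335×0.671 + 0.33×0.335×0.329 = 0.692767
Posterior = 0.167642 / 0.692767 ≈ 0.242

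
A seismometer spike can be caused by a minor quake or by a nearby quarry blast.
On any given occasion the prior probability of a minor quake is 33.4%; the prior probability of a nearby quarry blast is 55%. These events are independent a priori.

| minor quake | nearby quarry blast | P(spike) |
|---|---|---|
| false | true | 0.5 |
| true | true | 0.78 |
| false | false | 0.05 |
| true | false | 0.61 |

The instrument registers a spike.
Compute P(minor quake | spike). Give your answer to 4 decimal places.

P(minor quake | spike) ≈ 0.5425

Numerator (weight on configurations with minor quake): 0.091683 + 0.143286 = 0.234969
Normalizer over all consistent configurations: 0.05*0.666*0.45 + 0.5*0.666*0.55 + 0.61*0.334*0.45 + 0.78*0.334*0.55 = 0.433104
Posterior = 0.234969 / 0.433104 ≈ 0.5425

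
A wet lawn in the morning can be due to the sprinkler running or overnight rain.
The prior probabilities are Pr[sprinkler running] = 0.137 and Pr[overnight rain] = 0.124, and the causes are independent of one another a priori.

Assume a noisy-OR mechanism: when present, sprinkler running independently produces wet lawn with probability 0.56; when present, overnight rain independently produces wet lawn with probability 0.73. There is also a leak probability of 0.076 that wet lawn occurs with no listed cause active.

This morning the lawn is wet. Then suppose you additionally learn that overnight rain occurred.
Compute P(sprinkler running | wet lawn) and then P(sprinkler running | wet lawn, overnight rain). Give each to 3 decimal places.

P(sprinkler running | wet lawn) ≈ 0.385; P(sprinkler running | wet lawn, overnight rain) ≈ 0.158

Under noisy-OR, P(wet lawn | causes) = 1 − (1−0.076)·∏(1−qᵢ) over the active causes.
P(wet lawn) = 0.076×0.863×0.876 + 0.75052×0.863×0.124 + 0.59344×0.137×0.876 + 0.890229×0.137×0.124 = 0.057455 + 0.080315 + 0.071220 + 0.015123 = 0.224113
Of this, 0.086343 comes from 0.071220 + 0.015123 (the sprinkler running=true cases).
P(sprinkler running | wet lawn) = 0.086343 / 0.224113 ≈ 0.385

Now condition on the additional information:
For the numerator, keep only sprinkler running=true terms: 0.890229×0.137 = 0.121961
Denominator P(wet lawn | overnight rain): 0.75052×0.863 + 0.890229×0.137 = 0.769660
P(sprinkler running | wet lawn, overnight rain) = 0.121961/0.769660 ≈ 0.158
— overnight rain explains away the evidence for sprinkler running.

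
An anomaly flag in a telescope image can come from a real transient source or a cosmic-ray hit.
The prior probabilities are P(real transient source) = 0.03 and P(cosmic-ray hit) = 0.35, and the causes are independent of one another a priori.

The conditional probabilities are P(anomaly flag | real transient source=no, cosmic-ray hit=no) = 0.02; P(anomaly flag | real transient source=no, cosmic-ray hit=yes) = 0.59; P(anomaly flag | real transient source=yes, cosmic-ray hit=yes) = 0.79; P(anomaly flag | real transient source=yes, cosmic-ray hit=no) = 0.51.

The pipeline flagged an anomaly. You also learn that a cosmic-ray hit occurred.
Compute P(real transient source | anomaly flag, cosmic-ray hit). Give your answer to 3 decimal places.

Enumerate both values of real transient source and weight by the priors:
  P(anomaly flag | cosmic-ray hit) = 0.59*0.97 + 0.79*0.03
        = 0.572300 + 0.023700 = 0.596000
Configurations with real transient source contribute 0.023700, so
  P(real transient source | anomaly flag, cosmic-ray hit) = 0.023700 / 0.596000 ≈ 0.040

P(real transient source | anomaly flag, cosmic-ray hit) ≈ 0.040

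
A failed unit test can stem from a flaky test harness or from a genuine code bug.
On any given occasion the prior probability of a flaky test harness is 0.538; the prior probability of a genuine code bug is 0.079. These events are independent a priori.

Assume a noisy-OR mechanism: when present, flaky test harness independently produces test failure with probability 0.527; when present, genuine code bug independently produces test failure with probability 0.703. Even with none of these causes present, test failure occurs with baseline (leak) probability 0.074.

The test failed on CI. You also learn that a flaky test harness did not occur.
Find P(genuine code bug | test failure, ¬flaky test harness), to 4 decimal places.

Under noisy-OR, P(test failure | causes) = 1 − (1−0.074)·∏(1−qᵢ) over the active causes.
For the numerator, keep only genuine code bug=true terms: 0.724978×0.079 = 0.057273
The normalizing constant is 0.074×0.921 + 0.724978×0.079 = 0.125427
P(genuine code bug | test failure, ¬flaky test harness) = 0.057273/0.125427 ≈ 0.4566

P(genuine code bug | test failure, ¬flaky test harness) ≈ 0.4566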